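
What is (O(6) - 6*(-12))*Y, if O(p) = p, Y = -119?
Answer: -9282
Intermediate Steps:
(O(6) - 6*(-12))*Y = (6 - 6*(-12))*(-119) = (6 + 72)*(-119) = 78*(-119) = -9282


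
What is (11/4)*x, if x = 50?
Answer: 275/2 ≈ 137.50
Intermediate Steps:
(11/4)*x = (11/4)*50 = 275/2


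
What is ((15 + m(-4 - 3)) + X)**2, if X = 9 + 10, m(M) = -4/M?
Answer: 58564/49 ≈ 1195.2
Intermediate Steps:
X = 19
((15 + m(-4 - 3)) + X)**2 = ((15 - 4/(-4 - 3)) + 19)**2 = ((15 - 4/(-7)) + 19)**2 = ((15 - 4*(-1/7)) + 19)**2 = ((15 + 4/7) + 19)**2 = (109/7 + 19)**2 = (242/7)**2 = 58564/49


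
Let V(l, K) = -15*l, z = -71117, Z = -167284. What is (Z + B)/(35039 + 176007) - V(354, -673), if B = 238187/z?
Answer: 79685672034005/15008958382 ≈ 5309.2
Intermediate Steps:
B = -238187/71117 (B = 238187/(-71117) = 238187*(-1/71117) = -238187/71117 ≈ -3.3492)
(Z + B)/(35039 + 176007) - V(354, -673) = (-167284 - 238187/71117)/(35039 + 176007) - (-15)*354 = -11896974415/71117/211046 - 1*(-5310) = -11896974415/71117*1/211046 + 5310 = -11896974415/15008958382 + 5310 = 79685672034005/15008958382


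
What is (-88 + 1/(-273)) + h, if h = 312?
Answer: 61151/273 ≈ 224.00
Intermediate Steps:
(-88 + 1/(-273)) + h = (-88 + 1/(-273)) + 312 = (-88 - 1/273) + 312 = -24025/273 + 312 = 61151/273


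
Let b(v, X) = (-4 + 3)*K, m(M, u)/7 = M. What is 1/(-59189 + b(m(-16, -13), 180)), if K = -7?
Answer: -1/59182 ≈ -1.6897e-5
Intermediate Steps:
m(M, u) = 7*M
b(v, X) = 7 (b(v, X) = (-4 + 3)*(-7) = -1*(-7) = 7)
1/(-59189 + b(m(-16, -13), 180)) = 1/(-59189 + 7) = 1/(-59182) = -1/59182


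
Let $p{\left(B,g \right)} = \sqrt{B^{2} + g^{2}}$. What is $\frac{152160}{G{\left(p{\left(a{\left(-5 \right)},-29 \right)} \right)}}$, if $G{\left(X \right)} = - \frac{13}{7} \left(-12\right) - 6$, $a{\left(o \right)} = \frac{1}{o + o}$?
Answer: $\frac{177520}{19} \approx 9343.2$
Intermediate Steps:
$a{\left(o \right)} = \frac{1}{2 o}$
$G{\left(X \right)} = \frac{114}{7}$ ($G{\left(X \right)} = \left(-13\right) \frac{1}{7} \left(-12\right) - 6 = \left(- \frac{13}{7}\right) \left(-12\right) - 6 = \frac{156}{7} - 6 = \frac{114}{7}$)
$\frac{152160}{G{\left(p{\left(a{\left(-5 \right)},-29 \right)} \right)}} = \frac{152160}{\frac{114}{7}} = 152160 \cdot \frac{7}{114} = \frac{177520}{19}$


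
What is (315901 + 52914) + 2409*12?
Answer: 397723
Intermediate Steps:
(315901 + 52914) + 2409*12 = 368815 + 28908 = 397723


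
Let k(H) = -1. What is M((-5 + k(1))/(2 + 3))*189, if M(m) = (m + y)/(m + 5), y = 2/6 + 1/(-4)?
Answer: -4221/76 ≈ -55.539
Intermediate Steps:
y = 1/12 (y = 2*(⅙) + 1*(-¼) = ⅓ - ¼ = 1/12 ≈ 0.083333)
M(m) = (1/12 + m)/(5 + m) (M(m) = (m + 1/12)/(m + 5) = (1/12 + m)/(5 + m))
M((-5 + k(1))/(2 + 3))*189 = ((1/12 + (-5 - 1)/(2 + 3))/(5 + (-5 - 1)/(2 + 3)))*189 = ((1/12 - 6/5)/(5 - 6/5))*189 = (-67/60/(19/5))*189 = ((5/19)*(-67/60))*189 = -67/228*189 = -4221/76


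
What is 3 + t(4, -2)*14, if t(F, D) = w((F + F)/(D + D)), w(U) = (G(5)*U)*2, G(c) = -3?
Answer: 171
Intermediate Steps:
w(U) = -6*U (w(U) = -3*U*2 = -6*U)
t(F, D) = -6*F/D (t(F, D) = -6*(F + F)/(D + D) = -6*2*F/(2*D) = -6*2*F*1/(2*D) = -6*F/D)
3 + t(4, -2)*14 = 3 - 6*4/(-2)*14 = 3 - 6*4*(-1/2)*14 = 3 + 12*14 = 3 + 168 = 171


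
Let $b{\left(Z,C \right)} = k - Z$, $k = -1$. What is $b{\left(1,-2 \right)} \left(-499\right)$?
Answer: $998$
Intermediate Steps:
$b{\left(Z,C \right)} = -1 - Z$
$b{\left(1,-2 \right)} \left(-499\right) = \left(-1 - 1\right) \left(-499\right) = \left(-2\right) \left(-499\right) = 998$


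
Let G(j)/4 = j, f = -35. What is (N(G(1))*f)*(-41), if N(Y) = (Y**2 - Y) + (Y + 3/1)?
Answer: 27265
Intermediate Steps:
G(j) = 4*j
N(Y) = 3 + Y**2 (N(Y) = (Y**2 - Y) + (Y + 3*1) = (Y**2 - Y) + (Y + 3) = (Y**2 - Y) + (3 + Y) = 3 + Y**2)
(N(G(1))*f)*(-41) = ((3 + (4*1)**2)*(-35))*(-41) = ((3 + 4**2)*(-35))*(-41) = ((3 + 16)*(-35))*(-41) = (19*(-35))*(-41) = -665*(-41) = 27265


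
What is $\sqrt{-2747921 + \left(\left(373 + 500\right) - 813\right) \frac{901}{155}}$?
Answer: $\frac{i \sqrt{2640416909}}{31} \approx 1657.6 i$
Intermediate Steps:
$\sqrt{-2747921 + \left(\left(373 + 500\right) - 813\right) \frac{901}{155}} = \sqrt{-2747921 + \left(873 - 813\right) 901 \cdot \frac{1}{155}} = \sqrt{-2747921 + 60 \cdot \frac{901}{155}} = \sqrt{-2747921 + \frac{10812}{31}} = \sqrt{- \frac{85174739}{31}} = \frac{i \sqrt{2640416909}}{31}$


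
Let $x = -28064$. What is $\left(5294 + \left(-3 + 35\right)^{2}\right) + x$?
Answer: $-21746$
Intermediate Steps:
$\left(5294 + \left(-3 + 35\right)^{2}\right) + x = \left(5294 + \left(-3 + 35\right)^{2}\right) - 28064 = \left(5294 + 32^{2}\right) - 28064 = \left(5294 + 1024\right) - 28064 = 6318 - 28064 = -21746$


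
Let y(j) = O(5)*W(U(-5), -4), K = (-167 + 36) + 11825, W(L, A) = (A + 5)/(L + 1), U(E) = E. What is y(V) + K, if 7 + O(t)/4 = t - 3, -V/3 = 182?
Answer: 11699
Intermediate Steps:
V = -546 (V = -3*182 = -546)
W(L, A) = (5 + A)/(1 + L)
O(t) = -40 + 4*t (O(t) = -28 + 4*(t - 3) = -28 + 4*(-3 + t) = -28 + (-12 + 4*t) = -40 + 4*t)
K = 11694 (K = -131 + 11825 = 11694)
y(j) = 5 (y(j) = (-40 + 4*5)*((5 - 4)/(1 - 5)) = (-40 + 20)*(1/(-4)) = -(-5) = -20*(-¼) = 5)
y(V) + K = 5 + 11694 = 11699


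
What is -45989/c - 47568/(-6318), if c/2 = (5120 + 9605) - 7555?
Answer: 21753701/5033340 ≈ 4.3219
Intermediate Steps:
c = 14340 (c = 2*((5120 + 9605) - 7555) = 2*(14725 - 7555) = 2*7170 = 14340)
-45989/c - 47568/(-6318) = -45989/14340 - 47568/(-6318) = -45989*1/14340 - 47568*(-1/6318) = -45989/14340 + 7928/1053 = 21753701/5033340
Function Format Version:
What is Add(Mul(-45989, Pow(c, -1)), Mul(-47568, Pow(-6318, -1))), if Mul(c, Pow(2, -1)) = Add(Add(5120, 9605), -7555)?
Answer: Rational(21753701, 5033340) ≈ 4.3219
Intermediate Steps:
c = 14340 (c = Mul(2, Add(Add(5120, 9605), -7555)) = Mul(2, Add(14725, -7555)) = Mul(2, 7170) = 14340)
Add(Mul(-45989, Pow(c, -1)), Mul(-47568, Pow(-6318, -1))) = Add(Mul(-45989, Pow(14340, -1)), Mul(-47568, Pow(-6318, -1))) = Add(Mul(-45989, Rational(1, 14340)), Mul(-47568, Rational(-1, 6318))) = Add(Rational(-45989, 14340), Rational(7928, 1053)) = Rational(21753701, 5033340)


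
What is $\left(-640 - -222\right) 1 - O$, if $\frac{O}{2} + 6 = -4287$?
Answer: $8168$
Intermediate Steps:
$O = -8586$ ($O = -12 + 2 \left(-4287\right) = -12 - 8574 = -8586$)
$\left(-640 - -222\right) 1 - O = \left(-640 - -222\right) 1 - -8586 = \left(-640 + 222\right) 1 + 8586 = \left(-418\right) 1 + 8586 = -418 + 8586 = 8168$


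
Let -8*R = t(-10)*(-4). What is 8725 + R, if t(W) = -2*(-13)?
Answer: 8738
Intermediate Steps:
t(W) = 26
R = 13 (R = -13*(-4)/4 = -⅛*(-104) = 13)
8725 + R = 8725 + 13 = 8738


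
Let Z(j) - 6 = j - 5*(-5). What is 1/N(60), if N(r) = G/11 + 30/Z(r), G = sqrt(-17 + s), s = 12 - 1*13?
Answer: 55055/42993 - 91091*I*sqrt(2)/85986 ≈ 1.2806 - 1.4982*I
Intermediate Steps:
s = -1 (s = 12 - 13 = -1)
G = 3*I*sqrt(2) (G = sqrt(-17 - 1) = sqrt(-18) = 3*I*sqrt(2) ≈ 4.2426*I)
Z(j) = 31 + j (Z(j) = 6 + (j - 5*(-5)) = 6 + (j + 25) = 6 + (25 + j) = 31 + j)
N(r) = 30/(31 + r) + 3*I*sqrt(2)/11 (N(r) = (3*I*sqrt(2))/11 + 30/(31 + r) = (3*I*sqrt(2))*(1/11) + 30/(31 + r) = 3*I*sqrt(2)/11 + 30/(31 + r) = 30/(31 + r) + 3*I*sqrt(2)/11)
1/N(60) = 1/(3*(110 + I*sqrt(2)*(31 + 60))/(11*(31 + 60))) = 1/((3/11)*(110 + I*sqrt(2)*91)/91) = 1/((3/11)*(1/91)*(110 + 91*I*sqrt(2))) = 1/(30/91 + 3*I*sqrt(2)/11)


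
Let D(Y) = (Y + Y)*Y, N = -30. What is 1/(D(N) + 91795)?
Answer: 1/93595 ≈ 1.0684e-5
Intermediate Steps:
D(Y) = 2*Y² (D(Y) = (2*Y)*Y = 2*Y²)
1/(D(N) + 91795) = 1/(2*(-30)² + 91795) = 1/(2*900 + 91795) = 1/(1800 + 91795) = 1/93595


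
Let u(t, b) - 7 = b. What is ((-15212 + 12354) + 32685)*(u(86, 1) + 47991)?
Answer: 1431666173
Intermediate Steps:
u(t, b) = 7 + b
((-15212 + 12354) + 32685)*(u(86, 1) + 47991) = ((-15212 + 12354) + 32685)*((7 + 1) + 47991) = (-2858 + 32685)*(8 + 47991) = 29827*47999 = 1431666173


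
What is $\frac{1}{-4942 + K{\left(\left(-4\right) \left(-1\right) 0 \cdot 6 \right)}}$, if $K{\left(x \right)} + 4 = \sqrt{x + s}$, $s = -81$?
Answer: $- \frac{4946}{24462997} - \frac{9 i}{24462997} \approx -0.00020218 - 3.679 \cdot 10^{-7} i$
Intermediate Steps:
$K{\left(x \right)} = -4 + \sqrt{-81 + x}$ ($K{\left(x \right)} = -4 + \sqrt{x - 81} = -4 + \sqrt{-81 + x}$)
$\frac{1}{-4942 + K{\left(\left(-4\right) \left(-1\right) 0 \cdot 6 \right)}} = \frac{1}{-4942 - \left(4 - \sqrt{-81 + \left(-4\right) \left(-1\right) 0 \cdot 6}\right)} = \frac{1}{-4942 - \left(4 - \sqrt{-81 + 4 \cdot 0 \cdot 6}\right)} = \frac{1}{-4942 - \left(4 - \sqrt{-81 + 0 \cdot 6}\right)} = \frac{1}{-4942 - \left(4 - \sqrt{-81 + 0}\right)} = \frac{1}{-4942 - \left(4 - \sqrt{-81}\right)} = \frac{1}{-4942 - \left(4 - 9 i\right)} = \frac{1}{-4946 + 9 i} = \frac{-4946 - 9 i}{24462997}$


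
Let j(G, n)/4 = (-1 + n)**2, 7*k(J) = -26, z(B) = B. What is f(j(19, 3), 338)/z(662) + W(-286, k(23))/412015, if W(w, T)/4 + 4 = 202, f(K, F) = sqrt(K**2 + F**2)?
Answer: 792/412015 + 5*sqrt(1145)/331 ≈ 0.51307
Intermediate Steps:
k(J) = -26/7 (k(J) = (1/7)*(-26) = -26/7)
j(G, n) = 4*(-1 + n)**2
f(K, F) = sqrt(F**2 + K**2)
W(w, T) = 792 (W(w, T) = -16 + 4*202 = -16 + 808 = 792)
f(j(19, 3), 338)/z(662) + W(-286, k(23))/412015 = sqrt(338**2 + (4*(-1 + 3)**2)**2)/662 + 792/412015 = sqrt(114244 + (4*2**2)**2)*(1/662) + 792*(1/412015) = sqrt(114244 + (4*4)**2)*(1/662) + 792/412015 = sqrt(114244 + 16**2)*(1/662) + 792/412015 = sqrt(114244 + 256)*(1/662) + 792/412015 = sqrt(114500)*(1/662) + 792/412015 = (10*sqrt(1145))*(1/662) + 792/412015 = 5*sqrt(1145)/331 + 792/412015 = 792/412015 + 5*sqrt(1145)/331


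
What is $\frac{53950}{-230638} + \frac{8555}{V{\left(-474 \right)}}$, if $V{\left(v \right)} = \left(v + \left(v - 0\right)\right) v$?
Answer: $- \frac{11134716155}{51818823288} \approx -0.21488$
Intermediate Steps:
$V{\left(v \right)} = 2 v^{2}$ ($V{\left(v \right)} = \left(v + \left(v + 0\right)\right) v = \left(v + v\right) v = 2 v v = 2 v^{2}$)
$\frac{53950}{-230638} + \frac{8555}{V{\left(-474 \right)}} = \frac{53950}{-230638} + \frac{8555}{2 \left(-474\right)^{2}} = 53950 \left(- \frac{1}{230638}\right) + \frac{8555}{2 \cdot 224676} = - \frac{26975}{115319} + \frac{8555}{449352} = - \frac{11134716155}{51818823288}$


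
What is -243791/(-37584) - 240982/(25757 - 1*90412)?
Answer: 24819374593/2429993520 ≈ 10.214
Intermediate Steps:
-243791/(-37584) - 240982/(25757 - 1*90412) = -243791*(-1/37584) - 240982/(25757 - 90412) = 243791/37584 - 240982/(-64655) = 243791/37584 - 240982*(-1/64655) = 243791/37584 + 240982/64655 = 24819374593/2429993520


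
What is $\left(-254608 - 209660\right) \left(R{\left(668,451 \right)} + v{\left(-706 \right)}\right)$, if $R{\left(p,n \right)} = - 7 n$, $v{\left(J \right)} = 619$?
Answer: $1178312184$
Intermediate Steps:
$\left(-254608 - 209660\right) \left(R{\left(668,451 \right)} + v{\left(-706 \right)}\right) = \left(-254608 - 209660\right) \left(\left(-7\right) 451 + 619\right) = \left(-254608 - 209660\right) \left(-3157 + 619\right) = \left(-464268\right) \left(-2538\right) = 1178312184$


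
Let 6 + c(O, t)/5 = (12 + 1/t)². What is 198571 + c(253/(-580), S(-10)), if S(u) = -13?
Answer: 33673554/169 ≈ 1.9925e+5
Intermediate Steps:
c(O, t) = -30 + 5*(12 + 1/t)²
198571 + c(253/(-580), S(-10)) = 198571 + (690 + 5/(-13)² + 120/(-13)) = 198571 + (690 + 5*(1/169) + 120*(-1/13)) = 198571 + (690 + 5/169 - 120/13) = 198571 + 115055/169 = 33673554/169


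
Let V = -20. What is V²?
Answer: 400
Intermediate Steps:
V² = (-20)² = 400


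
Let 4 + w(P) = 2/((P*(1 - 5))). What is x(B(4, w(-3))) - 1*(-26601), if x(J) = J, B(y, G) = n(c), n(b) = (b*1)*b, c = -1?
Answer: 26602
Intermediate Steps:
w(P) = -4 - 1/(2*P) (w(P) = -4 + 2/((P*(1 - 5))) = -4 + 2/((P*(-4))) = -4 + 2/((-4*P)) = -4 + 2*(-1/(4*P)) = -4 - 1/(2*P))
n(b) = b² (n(b) = b*b = b²)
B(y, G) = 1 (B(y, G) = (-1)² = 1)
x(B(4, w(-3))) - 1*(-26601) = 1 - 1*(-26601) = 1 + 26601 = 26602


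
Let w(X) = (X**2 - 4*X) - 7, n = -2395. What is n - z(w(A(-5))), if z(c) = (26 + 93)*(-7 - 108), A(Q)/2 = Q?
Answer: 11290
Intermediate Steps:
A(Q) = 2*Q
w(X) = -7 + X**2 - 4*X
z(c) = -13685 (z(c) = 119*(-115) = -13685)
n - z(w(A(-5))) = -2395 - 1*(-13685) = -2395 + 13685 = 11290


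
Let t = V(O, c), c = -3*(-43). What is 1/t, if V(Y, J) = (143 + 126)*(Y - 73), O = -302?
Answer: -1/100875 ≈ -9.9133e-6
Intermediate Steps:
c = 129
V(Y, J) = -19637 + 269*Y (V(Y, J) = 269*(-73 + Y) = -19637 + 269*Y)
t = -100875 (t = -19637 + 269*(-302) = -19637 - 81238 = -100875)
1/t = 1/(-100875) = -1/100875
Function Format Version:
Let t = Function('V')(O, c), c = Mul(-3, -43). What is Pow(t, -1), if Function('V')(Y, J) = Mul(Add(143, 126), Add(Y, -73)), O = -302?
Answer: Rational(-1, 100875) ≈ -9.9133e-6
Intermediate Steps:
c = 129
Function('V')(Y, J) = Add(-19637, Mul(269, Y)) (Function('V')(Y, J) = Mul(269, Add(-73, Y)) = Add(-19637, Mul(269, Y)))
t = -100875 (t = Add(-19637, Mul(269, -302)) = Add(-19637, -81238) = -100875)
Pow(t, -1) = Pow(-100875, -1) = Rational(-1, 100875)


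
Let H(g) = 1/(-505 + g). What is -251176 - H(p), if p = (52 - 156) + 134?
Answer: -119308599/475 ≈ -2.5118e+5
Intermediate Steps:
p = 30 (p = -104 + 134 = 30)
-251176 - H(p) = -251176 - 1/(-505 + 30) = -251176 - 1/(-475) = -251176 - 1*(-1/475) = -251176 + 1/475 = -119308599/475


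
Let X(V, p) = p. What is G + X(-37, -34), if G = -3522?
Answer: -3556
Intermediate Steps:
G + X(-37, -34) = -3522 - 34 = -3556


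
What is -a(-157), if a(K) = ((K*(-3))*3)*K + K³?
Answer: 4091734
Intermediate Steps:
a(K) = K³ - 9*K² (a(K) = (-3*K*3)*K + K³ = (-9*K)*K + K³ = -9*K² + K³ = K³ - 9*K²)
-a(-157) = -(-157)²*(-9 - 157) = -24649*(-166) = -1*(-4091734) = 4091734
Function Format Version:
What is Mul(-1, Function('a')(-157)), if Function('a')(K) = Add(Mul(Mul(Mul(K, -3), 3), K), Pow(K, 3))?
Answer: 4091734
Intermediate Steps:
Function('a')(K) = Add(Pow(K, 3), Mul(-9, Pow(K, 2))) (Function('a')(K) = Add(Mul(Mul(Mul(-3, K), 3), K), Pow(K, 3)) = Add(Mul(Mul(-9, K), K), Pow(K, 3)) = Add(Mul(-9, Pow(K, 2)), Pow(K, 3)) = Add(Pow(K, 3), Mul(-9, Pow(K, 2))))
Mul(-1, Function('a')(-157)) = Mul(-1, Mul(Pow(-157, 2), Add(-9, -157))) = Mul(-1, Mul(24649, -166)) = Mul(-1, -4091734) = 4091734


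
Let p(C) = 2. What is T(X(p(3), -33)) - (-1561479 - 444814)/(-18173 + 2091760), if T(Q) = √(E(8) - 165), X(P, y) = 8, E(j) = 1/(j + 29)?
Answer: 2006293/2073587 + 2*I*√56462/37 ≈ 0.96755 + 12.844*I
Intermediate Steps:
E(j) = 1/(29 + j)
T(Q) = 2*I*√56462/37 (T(Q) = √(1/(29 + 8) - 165) = √(1/37 - 165) = √(-6104/37) = 2*I*√56462/37)
T(X(p(3), -33)) - (-1561479 - 444814)/(-18173 + 2091760) = 2*I*√56462/37 - (-1561479 - 444814)/(-18173 + 2091760) = 2*I*√56462/37 - (-2006293)/2073587 = 2*I*√56462/37 - 1*(-2006293/2073587) = 2*I*√56462/37 + 2006293/2073587 = 2006293/2073587 + 2*I*√56462/37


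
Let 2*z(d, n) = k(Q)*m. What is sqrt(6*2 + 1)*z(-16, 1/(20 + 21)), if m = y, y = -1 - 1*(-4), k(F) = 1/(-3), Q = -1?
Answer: -sqrt(13)/2 ≈ -1.8028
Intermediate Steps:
k(F) = -1/3
y = 3 (y = -1 + 4 = 3)
m = 3
z(d, n) = -1/2 (z(d, n) = (-1/3*3)/2 = (1/2)*(-1) = -1/2)
sqrt(6*2 + 1)*z(-16, 1/(20 + 21)) = sqrt(6*2 + 1)*(-1/2) = sqrt(12 + 1)*(-1/2) = sqrt(13)*(-1/2) = -sqrt(13)/2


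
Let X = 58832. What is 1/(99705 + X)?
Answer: 1/158537 ≈ 6.3077e-6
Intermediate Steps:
1/(99705 + X) = 1/(99705 + 58832) = 1/158537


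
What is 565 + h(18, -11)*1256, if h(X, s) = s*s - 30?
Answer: 114861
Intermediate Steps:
h(X, s) = -30 + s**2 (h(X, s) = s**2 - 30 = -30 + s**2)
565 + h(18, -11)*1256 = 565 + (-30 + (-11)**2)*1256 = 565 + (-30 + 121)*1256 = 565 + 91*1256 = 565 + 114296 = 114861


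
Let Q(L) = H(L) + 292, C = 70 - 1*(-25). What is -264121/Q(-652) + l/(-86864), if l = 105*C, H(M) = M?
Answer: 2867376943/3908880 ≈ 733.55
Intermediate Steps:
C = 95 (C = 70 + 25 = 95)
Q(L) = 292 + L (Q(L) = L + 292 = 292 + L)
l = 9975 (l = 105*95 = 9975)
-264121/Q(-652) + l/(-86864) = -264121/(292 - 652) + 9975/(-86864) = -264121/(-360) + 9975*(-1/86864) = -264121*(-1/360) - 9975/86864 = 264121/360 - 9975/86864 = 2867376943/3908880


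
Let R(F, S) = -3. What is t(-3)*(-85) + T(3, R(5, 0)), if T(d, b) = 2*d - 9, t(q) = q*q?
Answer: -768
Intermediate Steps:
t(q) = q²
T(d, b) = -9 + 2*d
t(-3)*(-85) + T(3, R(5, 0)) = (-3)²*(-85) + (-9 + 2*3) = 9*(-85) + (-9 + 6) = -765 - 3 = -768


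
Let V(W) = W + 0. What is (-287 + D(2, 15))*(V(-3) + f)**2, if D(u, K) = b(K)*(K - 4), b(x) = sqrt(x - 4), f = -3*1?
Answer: -10332 + 396*sqrt(11) ≈ -9018.6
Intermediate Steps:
V(W) = W
f = -3
b(x) = sqrt(-4 + x)
D(u, K) = (-4 + K)**(3/2) (D(u, K) = sqrt(-4 + K)*(K - 4) = sqrt(-4 + K)*(-4 + K) = (-4 + K)**(3/2))
(-287 + D(2, 15))*(V(-3) + f)**2 = (-287 + (-4 + 15)**(3/2))*(-3 - 3)**2 = (-287 + 11**(3/2))*(-6)**2 = (-287 + 11*sqrt(11))*36 = -10332 + 396*sqrt(11)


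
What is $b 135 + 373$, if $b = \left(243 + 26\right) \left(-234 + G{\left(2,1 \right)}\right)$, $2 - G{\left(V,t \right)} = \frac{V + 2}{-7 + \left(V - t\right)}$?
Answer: $-8400497$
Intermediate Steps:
$G{\left(V,t \right)} = 2 - \frac{2 + V}{-7 + V - t}$ ($G{\left(V,t \right)} = 2 - \frac{V + 2}{-7 + \left(V - t\right)} = 2 - \frac{2 + V}{-7 + V - t}$)
$b = - \frac{186686}{3}$ ($b = \left(243 + 26\right) \left(-234 + \frac{16 - 2 + 2 \cdot 1}{7 + 1 - 2}\right) = 269 \left(-234 + \frac{16 - 2 + 2}{7 + 1 - 2}\right) = 269 \left(-234 + \frac{1}{6} \cdot 16\right) = 269 \left(-234 + \frac{8}{3}\right) = 269 \left(- \frac{694}{3}\right) = - \frac{186686}{3} \approx -62229.0$)
$b 135 + 373 = \left(- \frac{186686}{3}\right) 135 + 373 = -8400870 + 373 = -8400497$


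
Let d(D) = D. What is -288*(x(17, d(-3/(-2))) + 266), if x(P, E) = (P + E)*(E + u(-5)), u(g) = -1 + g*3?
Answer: 648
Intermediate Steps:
u(g) = -1 + 3*g
x(P, E) = (-16 + E)*(E + P) (x(P, E) = (P + E)*(E + (-1 + 3*(-5))) = (E + P)*(E + (-1 - 15)) = (E + P)*(E - 16) = (E + P)*(-16 + E) = (-16 + E)*(E + P))
-288*(x(17, d(-3/(-2))) + 266) = -288*(((-3/(-2))**2 - (-48)/(-2) - 16*17 - 3/(-2)*17) + 266) = -288*(((-3*(-1/2))**2 - (-48)*(-1)/2 - 272 - 3*(-1/2)*17) + 266) = -288*(((3/2)**2 - 16*3/2 - 272 + (3/2)*17) + 266) = -288*((9/4 - 24 - 272 + 51/2) + 266) = -288*(-1073/4 + 266) = -288*(-9/4) = 648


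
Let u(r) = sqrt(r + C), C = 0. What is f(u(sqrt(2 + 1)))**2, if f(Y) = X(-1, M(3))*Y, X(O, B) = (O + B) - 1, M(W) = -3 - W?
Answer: 64*sqrt(3) ≈ 110.85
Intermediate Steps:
X(O, B) = -1 + B + O (X(O, B) = (B + O) - 1 = -1 + B + O)
u(r) = sqrt(r) (u(r) = sqrt(r + 0) = sqrt(r))
f(Y) = -8*Y (f(Y) = (-1 + (-3 - 1*3) - 1)*Y = (-1 + (-3 - 3) - 1)*Y = (-1 - 6 - 1)*Y = -8*Y)
f(u(sqrt(2 + 1)))**2 = (-8*(2 + 1)**(1/4))**2 = (-8*3**(1/4))**2 = 64*sqrt(3)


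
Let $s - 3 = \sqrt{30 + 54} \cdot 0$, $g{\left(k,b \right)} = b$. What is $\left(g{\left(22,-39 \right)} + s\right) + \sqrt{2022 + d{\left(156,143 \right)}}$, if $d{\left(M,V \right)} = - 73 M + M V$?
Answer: $-36 + 3 \sqrt{1438} \approx 77.763$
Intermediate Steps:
$s = 3$ ($s = 3 + \sqrt{30 + 54} \cdot 0 = 3 + \sqrt{84} \cdot 0 = 3 + 2 \sqrt{21} \cdot 0 = 3 + 0 = 3$)
$\left(g{\left(22,-39 \right)} + s\right) + \sqrt{2022 + d{\left(156,143 \right)}} = \left(-39 + 3\right) + \sqrt{2022 + 156 \left(-73 + 143\right)} = -36 + \sqrt{2022 + 156 \cdot 70} = -36 + \sqrt{2022 + 10920} = -36 + \sqrt{12942} = -36 + 3 \sqrt{1438}$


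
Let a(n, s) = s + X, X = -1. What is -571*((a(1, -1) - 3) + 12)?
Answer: -3997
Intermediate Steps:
a(n, s) = -1 + s (a(n, s) = s - 1 = -1 + s)
-571*((a(1, -1) - 3) + 12) = -571*(((-1 - 1) - 3) + 12) = -571*((-2 - 3) + 12) = -571*(-5 + 12) = -571*7 = -3997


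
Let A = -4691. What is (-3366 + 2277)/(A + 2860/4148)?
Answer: 125477/540428 ≈ 0.23218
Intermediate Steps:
(-3366 + 2277)/(A + 2860/4148) = (-3366 + 2277)/(-4691 + 2860/4148) = -1089/(-4691 + 2860*(1/4148)) = -1089/(-4691 + 715/1037) = -1089/(-4863852/1037) = -1089*(-1037/4863852) = 125477/540428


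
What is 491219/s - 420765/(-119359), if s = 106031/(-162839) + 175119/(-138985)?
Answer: -189562614473968334725/737517920359712 ≈ -2.5703e+5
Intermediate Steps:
s = -6178988768/3233168345 (s = 106031*(-1/162839) + 175119*(-1/138985) = -106031/162839 - 25017/19855 = -6178988768/3233168345 ≈ -1.9111)
491219/s - 420765/(-119359) = 491219/(-6178988768/3233168345) - 420765/(-119359) = 491219*(-3233168345/6178988768) - 420765*(-1/119359) = -1588193721262555/6178988768 + 420765/119359 = -189562614473968334725/737517920359712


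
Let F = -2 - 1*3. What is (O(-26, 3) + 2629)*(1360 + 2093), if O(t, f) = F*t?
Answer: 9526827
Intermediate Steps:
F = -5 (F = -2 - 3 = -5)
O(t, f) = -5*t
(O(-26, 3) + 2629)*(1360 + 2093) = (-5*(-26) + 2629)*(1360 + 2093) = (130 + 2629)*3453 = 2759*3453 = 9526827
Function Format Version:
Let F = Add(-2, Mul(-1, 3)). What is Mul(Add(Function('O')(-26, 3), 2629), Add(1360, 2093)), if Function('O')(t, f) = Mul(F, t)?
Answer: 9526827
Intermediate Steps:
F = -5 (F = Add(-2, -3) = -5)
Function('O')(t, f) = Mul(-5, t)
Mul(Add(Function('O')(-26, 3), 2629), Add(1360, 2093)) = Mul(Add(Mul(-5, -26), 2629), Add(1360, 2093)) = Mul(Add(130, 2629), 3453) = Mul(2759, 3453) = 9526827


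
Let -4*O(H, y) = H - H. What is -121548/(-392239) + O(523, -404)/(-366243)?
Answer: 121548/392239 ≈ 0.30988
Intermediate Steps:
O(H, y) = 0 (O(H, y) = -(H - H)/4 = -¼*0 = 0)
-121548/(-392239) + O(523, -404)/(-366243) = -121548/(-392239) + 0/(-366243) = -121548*(-1/392239) + 0*(-1/366243) = 121548/392239 + 0 = 121548/392239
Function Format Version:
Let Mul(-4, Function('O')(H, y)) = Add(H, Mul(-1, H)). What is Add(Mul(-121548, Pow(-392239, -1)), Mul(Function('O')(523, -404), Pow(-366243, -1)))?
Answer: Rational(121548, 392239) ≈ 0.30988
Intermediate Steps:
Function('O')(H, y) = 0 (Function('O')(H, y) = Mul(Rational(-1, 4), Add(H, Mul(-1, H))) = Mul(Rational(-1, 4), 0) = 0)
Add(Mul(-121548, Pow(-392239, -1)), Mul(Function('O')(523, -404), Pow(-366243, -1))) = Add(Mul(-121548, Pow(-392239, -1)), Mul(0, Pow(-366243, -1))) = Add(Mul(-121548, Rational(-1, 392239)), Mul(0, Rational(-1, 366243))) = Add(Rational(121548, 392239), 0) = Rational(121548, 392239)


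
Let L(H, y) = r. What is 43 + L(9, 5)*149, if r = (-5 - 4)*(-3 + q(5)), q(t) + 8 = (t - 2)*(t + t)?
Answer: -25436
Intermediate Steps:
q(t) = -8 + 2*t*(-2 + t) (q(t) = -8 + (t - 2)*(t + t) = -8 + (-2 + t)*(2*t) = -8 + 2*t*(-2 + t))
r = -171 (r = (-5 - 4)*(-3 + (-8 - 4*5 + 2*5**2)) = -9*(-3 + (-8 - 20 + 2*25)) = -9*(-3 + (-8 - 20 + 50)) = -9*(-3 + 22) = -9*19 = -171)
L(H, y) = -171
43 + L(9, 5)*149 = 43 - 171*149 = 43 - 25479 = -25436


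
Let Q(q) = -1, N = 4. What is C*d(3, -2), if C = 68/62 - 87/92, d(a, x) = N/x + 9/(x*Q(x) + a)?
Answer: -431/14260 ≈ -0.030224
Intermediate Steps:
d(a, x) = 4/x + 9/(a - x) (d(a, x) = 4/x + 9/(x*(-1) + a) = 4/x + 9/(-x + a) = 4/x + 9/(a - x))
C = 431/2852 (C = 68*(1/62) - 87*1/92 = 34/31 - 87/92 = 431/2852 ≈ 0.15112)
C*d(3, -2) = 431*((4*3 + 5*(-2))/((-2)*(3 - 1*(-2))))/2852 = 431*(-(12 - 10)/(2*(3 + 2)))/2852 = 431*(-½*2/5)/2852 = 431*(-½*⅕*2)/2852 = (431/2852)*(-⅕) = -431/14260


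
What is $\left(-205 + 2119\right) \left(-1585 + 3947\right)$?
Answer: $4520868$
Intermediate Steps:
$\left(-205 + 2119\right) \left(-1585 + 3947\right) = 1914 \cdot 2362 = 4520868$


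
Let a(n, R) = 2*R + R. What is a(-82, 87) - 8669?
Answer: -8408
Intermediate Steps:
a(n, R) = 3*R
a(-82, 87) - 8669 = 3*87 - 8669 = 261 - 8669 = -8408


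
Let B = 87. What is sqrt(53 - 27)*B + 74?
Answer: 74 + 87*sqrt(26) ≈ 517.61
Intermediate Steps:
sqrt(53 - 27)*B + 74 = sqrt(53 - 27)*87 + 74 = sqrt(26)*87 + 74 = 87*sqrt(26) + 74 = 74 + 87*sqrt(26)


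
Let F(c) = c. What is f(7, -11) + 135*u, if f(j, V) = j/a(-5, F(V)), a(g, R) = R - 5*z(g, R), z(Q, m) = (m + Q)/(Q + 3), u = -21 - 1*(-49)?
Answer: 192773/51 ≈ 3779.9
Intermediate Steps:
u = 28 (u = -21 + 49 = 28)
z(Q, m) = (Q + m)/(3 + Q)
a(g, R) = R - 5*(R + g)/(3 + g) (a(g, R) = R - 5*(g + R)/(3 + g) = R - 5*(R + g)/(3 + g))
f(j, V) = j/(-25/2 + 7*V/2) (f(j, V) = j/(((-5*(-5) - 2*V + V*(-5))/(3 - 5))) = j/(((25 - 2*V - 5*V)/(-2))) = j/((-(25 - 7*V)/2)) = j/(-25/2 + 7*V/2))
f(7, -11) + 135*u = 2*7/(-25 + 7*(-11)) + 135*28 = 2*7/(-25 - 77) + 3780 = 2*7/(-102) + 3780 = 2*7*(-1/102) + 3780 = -7/51 + 3780 = 192773/51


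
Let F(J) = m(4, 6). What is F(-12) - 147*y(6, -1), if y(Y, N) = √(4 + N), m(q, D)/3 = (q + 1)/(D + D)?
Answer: 5/4 - 147*√3 ≈ -253.36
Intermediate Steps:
m(q, D) = 3*(1 + q)/(2*D) (m(q, D) = 3*((q + 1)/(D + D)) = 3*((1 + q)/((2*D))) = 3*((1 + q)*(1/(2*D))) = 3*((1 + q)/(2*D)) = 3*(1 + q)/(2*D))
F(J) = 5/4 (F(J) = (3/2)*(1 + 4)/6 = (3/2)*(⅙)*5 = 5/4)
F(-12) - 147*y(6, -1) = 5/4 - 147*√(4 - 1) = 5/4 - 147*√3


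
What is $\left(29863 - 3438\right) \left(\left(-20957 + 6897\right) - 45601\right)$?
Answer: $-1576541925$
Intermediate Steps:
$\left(29863 - 3438\right) \left(\left(-20957 + 6897\right) - 45601\right) = 26425 \left(-14060 - 45601\right) = 26425 \left(-59661\right) = -1576541925$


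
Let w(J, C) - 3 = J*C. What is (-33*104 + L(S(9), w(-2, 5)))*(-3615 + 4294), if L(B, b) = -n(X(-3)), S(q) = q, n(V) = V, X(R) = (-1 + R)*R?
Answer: -2338476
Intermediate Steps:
X(R) = R*(-1 + R)
w(J, C) = 3 + C*J (w(J, C) = 3 + J*C = 3 + C*J)
L(B, b) = -12 (L(B, b) = -(-3)*(-1 - 3) = -(-3)*(-4) = -1*12 = -12)
(-33*104 + L(S(9), w(-2, 5)))*(-3615 + 4294) = (-33*104 - 12)*(-3615 + 4294) = (-3432 - 12)*679 = -3444*679 = -2338476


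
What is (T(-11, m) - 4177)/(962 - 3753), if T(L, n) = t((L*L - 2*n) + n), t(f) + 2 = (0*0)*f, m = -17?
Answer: 4179/2791 ≈ 1.4973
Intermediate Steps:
t(f) = -2 (t(f) = -2 + (0*0)*f = -2 + 0*f = -2 + 0 = -2)
T(L, n) = -2
(T(-11, m) - 4177)/(962 - 3753) = (-2 - 4177)/(962 - 3753) = -4179/(-2791) = -4179*(-1/2791) = 4179/2791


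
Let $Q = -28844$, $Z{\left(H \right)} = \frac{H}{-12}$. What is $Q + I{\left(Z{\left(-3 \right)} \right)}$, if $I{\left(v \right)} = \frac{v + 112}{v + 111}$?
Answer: $- \frac{12835131}{445} \approx -28843.0$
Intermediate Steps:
$Z{\left(H \right)} = - \frac{H}{12}$ ($Z{\left(H \right)} = H \left(- \frac{1}{12}\right) = - \frac{H}{12}$)
$I{\left(v \right)} = \frac{112 + v}{111 + v}$
$Q + I{\left(Z{\left(-3 \right)} \right)} = -28844 + \frac{112 - - \frac{1}{4}}{111 - - \frac{1}{4}} = -28844 + \frac{112 + \frac{1}{4}}{111 + \frac{1}{4}} = -28844 + \frac{1}{\frac{445}{4}} \cdot \frac{449}{4} = -28844 + \frac{4}{445} \cdot \frac{449}{4} = -28844 + \frac{449}{445} = - \frac{12835131}{445}$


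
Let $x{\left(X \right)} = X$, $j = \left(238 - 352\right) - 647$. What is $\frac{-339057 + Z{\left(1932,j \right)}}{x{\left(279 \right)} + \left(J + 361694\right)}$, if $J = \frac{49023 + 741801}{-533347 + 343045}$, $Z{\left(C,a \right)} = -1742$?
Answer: $- \frac{10809121883}{11480565837} \approx -0.94151$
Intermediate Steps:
$j = -761$ ($j = -114 - 647 = -761$)
$J = - \frac{131804}{31717}$ ($J = \frac{790824}{-190302} = 790824 \left(- \frac{1}{190302}\right) = - \frac{131804}{31717} \approx -4.1556$)
$\frac{-339057 + Z{\left(1932,j \right)}}{x{\left(279 \right)} + \left(J + 361694\right)} = \frac{-339057 - 1742}{279 + \left(- \frac{131804}{31717} + 361694\right)} = - \frac{340799}{279 + \frac{11471716794}{31717}} = - \frac{340799}{\frac{11480565837}{31717}} = \left(-340799\right) \frac{31717}{11480565837} = - \frac{10809121883}{11480565837}$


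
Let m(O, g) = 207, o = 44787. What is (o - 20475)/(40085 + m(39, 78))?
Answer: 6078/10073 ≈ 0.60340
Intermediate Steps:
(o - 20475)/(40085 + m(39, 78)) = (44787 - 20475)/(40085 + 207) = 24312/40292 = 24312*(1/40292) = 6078/10073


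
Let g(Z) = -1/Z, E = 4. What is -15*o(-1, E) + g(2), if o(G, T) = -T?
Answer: 119/2 ≈ 59.500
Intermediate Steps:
-15*o(-1, E) + g(2) = -(-15)*4 - 1/2 = -15*(-4) - 1*½ = 60 - ½ = 119/2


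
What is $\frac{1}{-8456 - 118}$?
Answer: $- \frac{1}{8574} \approx -0.00011663$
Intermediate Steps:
$\frac{1}{-8456 - 118} = \frac{1}{-8574} = - \frac{1}{8574}$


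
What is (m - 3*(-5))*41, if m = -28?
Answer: -533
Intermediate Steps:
(m - 3*(-5))*41 = (-28 - 3*(-5))*41 = (-28 + 15)*41 = -13*41 = -533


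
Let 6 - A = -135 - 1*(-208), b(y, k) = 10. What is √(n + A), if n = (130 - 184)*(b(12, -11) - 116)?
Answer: √5657 ≈ 75.213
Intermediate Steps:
A = -67 (A = 6 - (-135 - 1*(-208)) = 6 - (-135 + 208) = 6 - 1*73 = 6 - 73 = -67)
n = 5724 (n = (130 - 184)*(10 - 116) = -54*(-106) = 5724)
√(n + A) = √(5724 - 67) = √5657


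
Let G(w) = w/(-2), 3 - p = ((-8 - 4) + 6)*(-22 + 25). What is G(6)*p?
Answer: -63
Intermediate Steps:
p = 21 (p = 3 - ((-8 - 4) + 6)*(-22 + 25) = 3 - (-12 + 6)*3 = 3 - (-6)*3 = 3 - 1*(-18) = 3 + 18 = 21)
G(w) = -w/2 (G(w) = w*(-1/2) = -w/2)
G(6)*p = -1/2*6*21 = -3*21 = -63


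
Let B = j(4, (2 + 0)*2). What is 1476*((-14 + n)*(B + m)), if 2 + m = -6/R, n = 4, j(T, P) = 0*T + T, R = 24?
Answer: -25830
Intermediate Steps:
j(T, P) = T (j(T, P) = 0 + T = T)
B = 4
m = -9/4 (m = -2 - 6/24 = -2 - 6*1/24 = -2 - ¼ = -9/4 ≈ -2.2500)
1476*((-14 + n)*(B + m)) = 1476*((-14 + 4)*(4 - 9/4)) = 1476*(-10*7/4) = 1476*(-35/2) = -25830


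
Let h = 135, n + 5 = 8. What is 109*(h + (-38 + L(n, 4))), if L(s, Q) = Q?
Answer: 11009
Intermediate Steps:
n = 3 (n = -5 + 8 = 3)
109*(h + (-38 + L(n, 4))) = 109*(135 + (-38 + 4)) = 109*(135 - 34) = 109*101 = 11009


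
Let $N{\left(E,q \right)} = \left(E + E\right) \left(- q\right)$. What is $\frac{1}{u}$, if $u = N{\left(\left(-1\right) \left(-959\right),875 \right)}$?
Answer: $- \frac{1}{1678250} \approx -5.9586 \cdot 10^{-7}$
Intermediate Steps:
$N{\left(E,q \right)} = - 2 E q$ ($N{\left(E,q \right)} = 2 E \left(- q\right) = - 2 E q$)
$u = -1678250$ ($u = \left(-2\right) \left(\left(-1\right) \left(-959\right)\right) 875 = \left(-2\right) 959 \cdot 875 = -1678250$)
$\frac{1}{u} = \frac{1}{-1678250} = - \frac{1}{1678250}$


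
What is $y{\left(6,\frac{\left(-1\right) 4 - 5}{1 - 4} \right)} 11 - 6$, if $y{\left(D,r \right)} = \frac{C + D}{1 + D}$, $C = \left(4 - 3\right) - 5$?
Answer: $- \frac{20}{7} \approx -2.8571$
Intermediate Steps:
$C = -4$ ($C = 1 - 5 = -4$)
$y{\left(D,r \right)} = \frac{-4 + D}{1 + D}$
$y{\left(6,\frac{\left(-1\right) 4 - 5}{1 - 4} \right)} 11 - 6 = \frac{-4 + 6}{1 + 6} \cdot 11 - 6 = \frac{1}{7} \cdot 2 \cdot 11 - 6 = \frac{2}{7} \cdot 11 - 6 = \frac{22}{7} - 6 = - \frac{20}{7}$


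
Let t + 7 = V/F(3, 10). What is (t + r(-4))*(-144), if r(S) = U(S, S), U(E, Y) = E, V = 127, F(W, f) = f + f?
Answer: 3348/5 ≈ 669.60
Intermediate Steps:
F(W, f) = 2*f
r(S) = S
t = -13/20 (t = -7 + 127/((2*10)) = -7 + 127/20 = -13/20 ≈ -0.65000)
(t + r(-4))*(-144) = (-13/20 - 4)*(-144) = -93/20*(-144) = 3348/5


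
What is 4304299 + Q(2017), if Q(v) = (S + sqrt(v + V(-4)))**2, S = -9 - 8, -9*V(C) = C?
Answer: 38759449/9 - 34*sqrt(18157)/3 ≈ 4.3051e+6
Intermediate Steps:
V(C) = -C/9
S = -17
Q(v) = (-17 + sqrt(4/9 + v))**2 (Q(v) = (-17 + sqrt(v - 1/9*(-4)))**2 = (-17 + sqrt(v + 4/9))**2 = (-17 + sqrt(4/9 + v))**2)
4304299 + Q(2017) = 4304299 + (-51 + sqrt(4 + 9*2017))**2/9 = 4304299 + (-51 + sqrt(4 + 18153))**2/9 = 4304299 + (-51 + sqrt(18157))**2/9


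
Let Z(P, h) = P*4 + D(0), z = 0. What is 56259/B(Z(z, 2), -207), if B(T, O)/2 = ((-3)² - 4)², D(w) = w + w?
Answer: 56259/50 ≈ 1125.2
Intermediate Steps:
D(w) = 2*w
Z(P, h) = 4*P (Z(P, h) = P*4 + 2*0 = 4*P + 0 = 4*P)
B(T, O) = 50 (B(T, O) = 2*((-3)² - 4)² = 2*(9 - 4)² = 2*5² = 2*25 = 50)
56259/B(Z(z, 2), -207) = 56259/50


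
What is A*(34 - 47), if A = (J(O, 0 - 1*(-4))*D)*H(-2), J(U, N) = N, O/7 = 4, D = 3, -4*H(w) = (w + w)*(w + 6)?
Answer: -624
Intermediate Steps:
H(w) = -w*(6 + w)/2 (H(w) = -(w + w)*(w + 6)/4 = -2*w*(6 + w)/4 = -w*(6 + w)/2)
O = 28 (O = 7*4 = 28)
A = 48 (A = ((0 - 1*(-4))*3)*(-1/2*(-2)*(6 - 2)) = ((0 + 4)*3)*(-1/2*(-2)*4) = (4*3)*4 = 12*4 = 48)
A*(34 - 47) = 48*(34 - 47) = 48*(-13) = -624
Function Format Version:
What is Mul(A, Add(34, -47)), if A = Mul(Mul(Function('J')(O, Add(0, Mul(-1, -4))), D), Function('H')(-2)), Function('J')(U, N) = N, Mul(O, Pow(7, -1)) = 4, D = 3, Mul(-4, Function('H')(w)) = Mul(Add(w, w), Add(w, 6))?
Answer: -624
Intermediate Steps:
Function('H')(w) = Mul(Rational(-1, 2), w, Add(6, w)) (Function('H')(w) = Mul(Rational(-1, 4), Mul(Add(w, w), Add(w, 6))) = Mul(Rational(-1, 4), Mul(Mul(2, w), Add(6, w))) = Mul(Rational(-1, 4), Mul(2, w, Add(6, w))) = Mul(Rational(-1, 2), w, Add(6, w)))
O = 28 (O = Mul(7, 4) = 28)
A = 48 (A = Mul(Mul(Add(0, Mul(-1, -4)), 3), Mul(Rational(-1, 2), -2, Add(6, -2))) = Mul(Mul(Add(0, 4), 3), Mul(Rational(-1, 2), -2, 4)) = Mul(Mul(4, 3), 4) = Mul(12, 4) = 48)
Mul(A, Add(34, -47)) = Mul(48, Add(34, -47)) = Mul(48, -13) = -624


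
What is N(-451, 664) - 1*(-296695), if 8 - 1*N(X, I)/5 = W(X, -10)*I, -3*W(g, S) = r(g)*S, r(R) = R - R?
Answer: 296735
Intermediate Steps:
r(R) = 0
W(g, S) = 0 (W(g, S) = -0*S = -⅓*0 = 0)
N(X, I) = 40 (N(X, I) = 40 - 0*I = 40 - 5*0 = 40 + 0 = 40)
N(-451, 664) - 1*(-296695) = 40 - 1*(-296695) = 40 + 296695 = 296735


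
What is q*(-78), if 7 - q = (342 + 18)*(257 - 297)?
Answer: -1123746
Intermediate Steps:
q = 14407 (q = 7 - (342 + 18)*(257 - 297) = 7 - 360*(-40) = 7 - 1*(-14400) = 7 + 14400 = 14407)
q*(-78) = 14407*(-78) = -1123746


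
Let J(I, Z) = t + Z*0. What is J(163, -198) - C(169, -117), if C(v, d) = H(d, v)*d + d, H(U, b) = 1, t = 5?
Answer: 239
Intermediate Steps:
C(v, d) = 2*d (C(v, d) = 1*d + d = d + d = 2*d)
J(I, Z) = 5 (J(I, Z) = 5 + Z*0 = 5 + 0 = 5)
J(163, -198) - C(169, -117) = 5 - 2*(-117) = 5 - 1*(-234) = 5 + 234 = 239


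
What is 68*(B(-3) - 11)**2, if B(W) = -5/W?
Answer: 53312/9 ≈ 5923.6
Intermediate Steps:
68*(B(-3) - 11)**2 = 68*(-5/(-3) - 11)**2 = 68*(-5*(-1/3) - 11)**2 = 68*(5/3 - 11)**2 = 68*(-28/3)**2 = 68*(784/9) = 53312/9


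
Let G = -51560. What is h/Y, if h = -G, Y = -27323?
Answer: -51560/27323 ≈ -1.8871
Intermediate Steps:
h = 51560 (h = -1*(-51560) = 51560)
h/Y = 51560/(-27323) = 51560*(-1/27323) = -51560/27323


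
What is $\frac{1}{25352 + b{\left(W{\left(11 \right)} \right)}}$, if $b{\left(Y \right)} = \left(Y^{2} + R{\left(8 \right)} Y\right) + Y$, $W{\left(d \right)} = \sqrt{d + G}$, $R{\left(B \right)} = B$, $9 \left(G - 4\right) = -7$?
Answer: $\frac{256833}{6514871288} - \frac{243 \sqrt{2}}{6514871288} \approx 3.937 \cdot 10^{-5}$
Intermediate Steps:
$G = \frac{29}{9}$ ($G = 4 + \frac{1}{9} \left(-7\right) = 4 - \frac{7}{9} = \frac{29}{9} \approx 3.2222$)
$W{\left(d \right)} = \sqrt{\frac{29}{9} + d}$ ($W{\left(d \right)} = \sqrt{d + \frac{29}{9}} = \sqrt{\frac{29}{9} + d}$)
$b{\left(Y \right)} = Y^{2} + 9 Y$ ($b{\left(Y \right)} = \left(Y^{2} + 8 Y\right) + Y = Y^{2} + 9 Y$)
$\frac{1}{25352 + b{\left(W{\left(11 \right)} \right)}} = \frac{1}{25352 + \frac{\sqrt{29 + 9 \cdot 11}}{3} \left(9 + \frac{\sqrt{29 + 9 \cdot 11}}{3}\right)} = \frac{1}{25352 + \frac{\sqrt{29 + 99}}{3} \left(9 + \frac{\sqrt{29 + 99}}{3}\right)} = \frac{1}{25352 + \frac{\sqrt{128}}{3} \left(9 + \frac{\sqrt{128}}{3}\right)} = \frac{1}{25352 + \frac{8 \sqrt{2}}{3} \left(9 + \frac{8 \sqrt{2}}{3}\right)} = \frac{1}{25352 + \frac{8 \sqrt{2} \left(9 + \frac{8 \sqrt{2}}{3}\right)}{3}}$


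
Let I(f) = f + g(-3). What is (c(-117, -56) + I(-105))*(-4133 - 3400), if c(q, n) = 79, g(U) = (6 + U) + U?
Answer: 195858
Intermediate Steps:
g(U) = 6 + 2*U
I(f) = f (I(f) = f + (6 + 2*(-3)) = f + (6 - 6) = f + 0 = f)
(c(-117, -56) + I(-105))*(-4133 - 3400) = (79 - 105)*(-4133 - 3400) = -26*(-7533) = 195858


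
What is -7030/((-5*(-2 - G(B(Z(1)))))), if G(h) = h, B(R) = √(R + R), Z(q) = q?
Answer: -1406 + 703*√2 ≈ -411.81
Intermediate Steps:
B(R) = √2*√R (B(R) = √(2*R) = √2*√R)
-7030/((-5*(-2 - G(B(Z(1)))))) = -7030/((-5*(-2 - √2*√1))) = -7030/((-5*(-2 - √2))) = -7030/(10 + 5*√2)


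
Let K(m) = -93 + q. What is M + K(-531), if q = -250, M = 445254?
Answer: 444911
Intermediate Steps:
K(m) = -343 (K(m) = -93 - 250 = -343)
M + K(-531) = 445254 - 343 = 444911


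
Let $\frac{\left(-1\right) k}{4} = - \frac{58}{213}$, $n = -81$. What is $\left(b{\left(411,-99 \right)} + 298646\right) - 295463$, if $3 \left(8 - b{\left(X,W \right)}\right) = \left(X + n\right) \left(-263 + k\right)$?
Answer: $\frac{6816253}{213} \approx 32001.0$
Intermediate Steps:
$k = \frac{232}{213}$ ($k = - 4 \left(- \frac{58}{213}\right) = - 4 \left(\left(-58\right) \frac{1}{213}\right) = \left(-4\right) \left(- \frac{58}{213}\right) = \frac{232}{213} \approx 1.0892$)
$b{\left(X,W \right)} = - \frac{501515}{71} + \frac{55787 X}{639}$ ($b{\left(X,W \right)} = 8 - \frac{\left(X - 81\right) \left(-263 + \frac{232}{213}\right)}{3} = 8 - \frac{\left(-81 + X\right) \left(- \frac{55787}{213}\right)}{3} = 8 - \frac{\frac{1506249}{71} - \frac{55787 X}{213}}{3} = 8 + \left(- \frac{502083}{71} + \frac{55787 X}{639}\right) = - \frac{501515}{71} + \frac{55787 X}{639}$)
$\left(b{\left(411,-99 \right)} + 298646\right) - 295463 = \left(\left(- \frac{501515}{71} + \frac{55787}{639} \cdot 411\right) + 298646\right) - 295463 = \left(\left(- \frac{501515}{71} + \frac{7642819}{213}\right) + 298646\right) - 295463 = \left(\frac{6138274}{213} + 298646\right) - 295463 = \frac{69749872}{213} - 295463 = \frac{6816253}{213}$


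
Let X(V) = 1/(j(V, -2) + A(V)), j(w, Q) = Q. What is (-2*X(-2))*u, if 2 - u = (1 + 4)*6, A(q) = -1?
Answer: -56/3 ≈ -18.667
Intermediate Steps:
X(V) = -⅓ (X(V) = 1/(-2 - 1) = 1/(-3) = -⅓)
u = -28 (u = 2 - (1 + 4)*6 = 2 - 5*6 = 2 - 1*30 = 2 - 30 = -28)
(-2*X(-2))*u = -2*(-⅓)*(-28) = (⅔)*(-28) = -56/3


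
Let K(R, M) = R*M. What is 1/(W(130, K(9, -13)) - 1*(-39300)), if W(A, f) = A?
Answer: 1/39430 ≈ 2.5361e-5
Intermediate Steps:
K(R, M) = M*R
1/(W(130, K(9, -13)) - 1*(-39300)) = 1/(130 - 1*(-39300)) = 1/(130 + 39300) = 1/39430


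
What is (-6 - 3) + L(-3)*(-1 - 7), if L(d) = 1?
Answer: -17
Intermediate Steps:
(-6 - 3) + L(-3)*(-1 - 7) = (-6 - 3) + 1*(-1 - 7) = -9 + 1*(-8) = -9 - 8 = -17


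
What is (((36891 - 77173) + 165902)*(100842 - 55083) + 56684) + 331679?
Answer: 5748633943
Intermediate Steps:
(((36891 - 77173) + 165902)*(100842 - 55083) + 56684) + 331679 = ((-40282 + 165902)*45759 + 56684) + 331679 = (125620*45759 + 56684) + 331679 = (5748245580 + 56684) + 331679 = 5748302264 + 331679 = 5748633943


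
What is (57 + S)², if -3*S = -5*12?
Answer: 5929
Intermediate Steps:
S = 20 (S = -(-5)*12/3 = -⅓*(-60) = 20)
(57 + S)² = (57 + 20)² = 77² = 5929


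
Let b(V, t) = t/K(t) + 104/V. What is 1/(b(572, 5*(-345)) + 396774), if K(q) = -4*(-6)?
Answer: 88/34909803 ≈ 2.5208e-6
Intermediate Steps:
K(q) = 24
b(V, t) = 104/V + t/24 (b(V, t) = t/24 + 104/V = 104/V + t/24)
1/(b(572, 5*(-345)) + 396774) = 1/((104/572 + (5*(-345))/24) + 396774) = 1/((104*(1/572) + (1/24)*(-1725)) + 396774) = 1/((2/11 - 575/8) + 396774) = 1/(-6309/88 + 396774) = 1/(34909803/88) = 88/34909803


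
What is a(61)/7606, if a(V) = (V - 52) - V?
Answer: -26/3803 ≈ -0.0068367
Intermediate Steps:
a(V) = -52 (a(V) = (-52 + V) - V = -52)
a(61)/7606 = -52/7606 = -52*1/7606 = -26/3803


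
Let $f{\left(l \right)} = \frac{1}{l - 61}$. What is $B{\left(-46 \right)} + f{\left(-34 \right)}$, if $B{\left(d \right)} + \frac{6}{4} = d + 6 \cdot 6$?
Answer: $- \frac{2187}{190} \approx -11.511$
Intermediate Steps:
$f{\left(l \right)} = \frac{1}{-61 + l}$
$B{\left(d \right)} = \frac{69}{2} + d$ ($B{\left(d \right)} = - \frac{3}{2} + \left(d + 6 \cdot 6\right) = - \frac{3}{2} + \left(d + 36\right) = - \frac{3}{2} + \left(36 + d\right) = \frac{69}{2} + d$)
$B{\left(-46 \right)} + f{\left(-34 \right)} = \left(\frac{69}{2} - 46\right) + \frac{1}{-61 - 34} = - \frac{23}{2} + \frac{1}{-95} = - \frac{23}{2} - \frac{1}{95} = - \frac{2187}{190}$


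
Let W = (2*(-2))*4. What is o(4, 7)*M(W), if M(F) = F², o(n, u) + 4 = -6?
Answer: -2560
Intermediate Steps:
o(n, u) = -10 (o(n, u) = -4 - 6 = -10)
W = -16 (W = -4*4 = -16)
o(4, 7)*M(W) = -10*(-16)² = -10*256 = -2560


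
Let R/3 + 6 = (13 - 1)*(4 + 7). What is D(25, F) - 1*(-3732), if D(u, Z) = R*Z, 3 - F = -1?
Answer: 5244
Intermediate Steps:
F = 4 (F = 3 - 1*(-1) = 3 + 1 = 4)
R = 378 (R = -18 + 3*((13 - 1)*(4 + 7)) = -18 + 3*(12*11) = -18 + 3*132 = -18 + 396 = 378)
D(u, Z) = 378*Z
D(25, F) - 1*(-3732) = 378*4 - 1*(-3732) = 1512 + 3732 = 5244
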